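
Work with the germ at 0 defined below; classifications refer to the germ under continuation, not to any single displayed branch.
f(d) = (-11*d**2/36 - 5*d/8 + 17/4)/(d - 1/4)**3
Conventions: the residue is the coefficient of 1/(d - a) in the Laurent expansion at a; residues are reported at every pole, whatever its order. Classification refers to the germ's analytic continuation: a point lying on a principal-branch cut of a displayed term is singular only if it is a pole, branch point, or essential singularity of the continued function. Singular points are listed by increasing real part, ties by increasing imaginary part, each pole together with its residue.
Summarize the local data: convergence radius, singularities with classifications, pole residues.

Radius of convergence at 0: 1/4.
At 1/4: a pole of order 3; residue -11/36.

Denominator factor (d - 1/4)^3: pole of order 3 at 1/4, modulus 1/4.
The radius of convergence is the smallest modulus among the singular points: 1/4.
At the order-3 pole 1/4 set g(d) = (d - (1/4))^3*f(d) = -11*d**2/36 - 5*d/8 + 17/4.
Order-3 pole: residue = g''(a)/2; g''(1/4) = -11/18, so the residue is -11/36.


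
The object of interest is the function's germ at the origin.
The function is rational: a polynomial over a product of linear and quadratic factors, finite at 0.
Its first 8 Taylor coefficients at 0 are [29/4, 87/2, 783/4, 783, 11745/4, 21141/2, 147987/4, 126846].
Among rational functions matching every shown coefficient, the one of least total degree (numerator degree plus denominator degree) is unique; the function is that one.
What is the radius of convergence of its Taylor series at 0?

No rational of total degree below 2 reproduces all 8 coefficients; solving the [0/2] Pade equations on them gives f(ρ) = 29/(36*(ρ - 1/3)**2), whose expansion matches every shown term.
Denominator factor (ρ - 1/3)^2: pole of order 2 at 1/3, modulus 1/3.
The radius of convergence is the smallest modulus among the singular points: 1/3.

The radius of convergence is 1/3.


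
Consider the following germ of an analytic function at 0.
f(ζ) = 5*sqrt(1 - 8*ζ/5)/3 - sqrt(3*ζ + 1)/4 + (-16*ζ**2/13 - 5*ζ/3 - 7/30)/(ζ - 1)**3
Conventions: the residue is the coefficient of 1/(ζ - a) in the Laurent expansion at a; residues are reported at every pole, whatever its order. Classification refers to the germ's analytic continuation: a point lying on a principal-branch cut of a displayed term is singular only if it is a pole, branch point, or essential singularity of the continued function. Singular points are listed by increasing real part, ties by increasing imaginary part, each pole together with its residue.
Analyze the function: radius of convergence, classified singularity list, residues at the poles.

Radius of convergence at 0: 1/3.
At -1/3: an algebraic (square-root) branch point.
At 5/8: an algebraic (square-root) branch point.
At 1: a pole of order 3; residue -16/13.

Denominator factor (ζ - 1)^3: pole of order 3 at 1, modulus 1.
Branch term (5/3)*sqrt(1 - ζ/(5/8)): its argument vanishes at ζ = 5/8, a square-root branch point, modulus 5/8.
Branch term (-1/4)*sqrt(1 - ζ/(-1/3)): its argument vanishes at ζ = -1/3, a square-root branch point, modulus 1/3.
The radius of convergence is the smallest modulus among the singular points: 1/3.
The branch terms are analytic at 1 and contribute nothing to the residue; only the rational part matters.
At the order-3 pole 1 set g(ζ) = (ζ - (1))^3*(rational part) = -16*ζ**2/13 - 5*ζ/3 - 7/30.
Order-3 pole: residue = g''(a)/2; g''(1) = -32/13, so the residue is -16/13.
List the singular points by increasing real part (a conjugate pair: the negative imaginary part first).


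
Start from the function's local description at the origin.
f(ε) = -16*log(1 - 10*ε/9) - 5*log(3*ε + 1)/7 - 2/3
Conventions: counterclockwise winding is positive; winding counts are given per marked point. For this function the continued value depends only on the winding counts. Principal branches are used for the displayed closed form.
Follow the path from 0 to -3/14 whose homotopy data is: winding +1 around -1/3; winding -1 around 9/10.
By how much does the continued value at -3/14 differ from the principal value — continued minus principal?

The rational part is single-valued and drops out of the difference; each branch term changes only by its own monodromy.
(-5/7)*log(1 - ε/(-1/3)): each positive loop around -1/3 adds 2*pi*i to the log, so winding +1 contributes (-5/7)*(1)*2*pi*i = -(10/7)*pi*i.
(-16)*log(1 - ε/(9/10)): each positive loop around 9/10 adds 2*pi*i to the log, so winding -1 contributes (-16)*(-1)*2*pi*i = (32)*pi*i.
Summing the contributions at ε = -3/14 gives (214/7)*pi*i.

Continued minus principal equals (214/7)*pi*i.


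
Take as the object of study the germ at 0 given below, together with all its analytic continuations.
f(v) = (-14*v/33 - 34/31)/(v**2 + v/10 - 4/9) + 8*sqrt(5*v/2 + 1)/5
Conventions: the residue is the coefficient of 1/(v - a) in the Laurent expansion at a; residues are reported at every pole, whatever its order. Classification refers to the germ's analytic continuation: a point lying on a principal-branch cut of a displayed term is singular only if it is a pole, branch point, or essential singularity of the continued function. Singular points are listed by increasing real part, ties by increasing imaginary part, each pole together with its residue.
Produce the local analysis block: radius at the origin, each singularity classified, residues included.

Radius of convergence at 0: 2/5.
At -1/20 - (1/60)*sqrt(1609): a pole of order 1; residue -7/33 + (11003/548669)*sqrt(1609).
At -2/5: an algebraic (square-root) branch point.
At -1/20 + (1/60)*sqrt(1609): a pole of order 1; residue -7/33 - (11003/548669)*sqrt(1609).

Denominator factor (v**2 + v/10 - 4/9): discriminant 1609/900, real irrational roots -1/20 + (1/60)*sqrt(1609) and -1/20 - (1/60)*sqrt(1609); poles of order 1, moduli -1/20 + (1/60)*sqrt(1609) and 1/20 + (1/60)*sqrt(1609).
Branch term (8/5)*sqrt(1 - v/(-2/5)): its argument vanishes at v = -2/5, a square-root branch point, modulus 2/5.
The radius of convergence is the smallest modulus among the singular points: 2/5.
The branch term is analytic at -1/20 - (1/60)*sqrt(1609) and contributes nothing to the residue; only the rational part matters.
The factor v**2 + v/10 - 4/9 splits as (v - a)(v - a') with a = -1/20 - (1/60)*sqrt(1609), a' = -1/20 + (1/60)*sqrt(1609). At the order-1 pole a set g(v) = (v - a)*(rational part) = [-14*v/33 - 34/31] / (v - a').
Simple pole: residue = g(a) at a = -1/20 - (1/60)*sqrt(1609), which is -7/33 + (11003/548669)*sqrt(1609).
The branch term is analytic at -1/20 + (1/60)*sqrt(1609) and contributes nothing to the residue; only the rational part matters.
The factor v**2 + v/10 - 4/9 splits as (v - a)(v - a') with a = -1/20 + (1/60)*sqrt(1609), a' = -1/20 - (1/60)*sqrt(1609). At the order-1 pole a set g(v) = (v - a)*(rational part) = [-14*v/33 - 34/31] / (v - a').
Simple pole: residue = g(a) at a = -1/20 + (1/60)*sqrt(1609), which is -7/33 - (11003/548669)*sqrt(1609).
List the singular points by increasing real part (a conjugate pair: the negative imaginary part first).


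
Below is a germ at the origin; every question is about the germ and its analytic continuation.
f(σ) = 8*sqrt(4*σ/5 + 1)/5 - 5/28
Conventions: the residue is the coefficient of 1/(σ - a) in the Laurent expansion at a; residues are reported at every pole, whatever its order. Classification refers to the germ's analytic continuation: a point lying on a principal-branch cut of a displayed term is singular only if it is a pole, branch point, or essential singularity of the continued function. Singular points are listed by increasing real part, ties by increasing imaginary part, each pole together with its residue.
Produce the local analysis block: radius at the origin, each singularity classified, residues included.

Branch term (8/5)*sqrt(1 - σ/(-5/4)): its argument vanishes at σ = -5/4, a square-root branch point, modulus 5/4.
The radius of convergence is the smallest modulus among the singular points: 5/4.

Radius of convergence at 0: 5/4.
At -5/4: an algebraic (square-root) branch point.


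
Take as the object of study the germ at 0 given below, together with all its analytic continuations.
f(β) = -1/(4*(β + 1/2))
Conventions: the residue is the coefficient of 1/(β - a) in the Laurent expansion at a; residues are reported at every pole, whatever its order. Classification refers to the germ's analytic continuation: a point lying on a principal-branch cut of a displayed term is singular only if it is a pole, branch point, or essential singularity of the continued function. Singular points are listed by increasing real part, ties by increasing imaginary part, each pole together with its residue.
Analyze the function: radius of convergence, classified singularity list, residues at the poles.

Denominator factor (β + 1/2): pole of order 1 at -1/2, modulus 1/2.
The radius of convergence is the smallest modulus among the singular points: 1/2.
At the order-1 pole -1/2 set g(β) = (β - (-1/2))*f(β) = -1/4.
Simple pole: residue = g(a) at a = -1/2, which is -1/4.

Radius of convergence at 0: 1/2.
At -1/2: a pole of order 1; residue -1/4.


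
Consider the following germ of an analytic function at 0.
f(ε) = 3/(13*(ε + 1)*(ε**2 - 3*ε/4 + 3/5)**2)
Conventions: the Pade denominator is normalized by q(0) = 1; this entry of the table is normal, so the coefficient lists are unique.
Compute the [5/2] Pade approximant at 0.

The Pade approximant has numerator coefficients [25/39, 850985/12956097, -1379975/4547590047, -947768275/1515863349, -117455375/1240251831, -649551125/1948967163]; denominator coefficients [1, -60355363/43186990, 20911111877/9328389840].

Taylor coefficients needed (expand at 0): a_0 = 25/39, a_1 = 25/26, a_2 = -175/1872, a_3 = -2725/936, a_4 = -39475/9984, a_5 = 1025/1536, a_6 = 42249925/4313088, a_7 = 17531275/1437696.
Write the denominator as Q(ε) = 1 + q1*ε + q2*ε^2. Requiring Q*f - P = O(ε^8) with deg P <= 5 kills the coefficients of ε^6..ε^7 in Q*f:
  ε^6: a_6 + q1*a_5 + q2*a_4 = 0, i.e. 42249925/4313088 + (1025/1536)*q1 + (-39475/9984)*q2 = 0.
  ε^7: a_7 + q1*a_6 + q2*a_5 = 0, i.e. 17531275/1437696 + (42249925/4313088)*q1 + (1025/1536)*q2 = 0.
Solving this linear system: q1 = -60355363/43186990, q2 = 20911111877/9328389840.
The numerator is Q*f truncated at degree 5: P0 = a_0 = 25/39; P1 = a_1 + q1*a_0 = 850985/12956097; P2 = a_2 + q1*a_1 + q2*a_0 = -1379975/4547590047; P3 = a_3 + q1*a_2 + q2*a_1 = -947768275/1515863349; P4 = a_4 + q1*a_3 + q2*a_2 = -117455375/1240251831; P5 = a_5 + q1*a_4 + q2*a_3 = -649551125/1948967163.


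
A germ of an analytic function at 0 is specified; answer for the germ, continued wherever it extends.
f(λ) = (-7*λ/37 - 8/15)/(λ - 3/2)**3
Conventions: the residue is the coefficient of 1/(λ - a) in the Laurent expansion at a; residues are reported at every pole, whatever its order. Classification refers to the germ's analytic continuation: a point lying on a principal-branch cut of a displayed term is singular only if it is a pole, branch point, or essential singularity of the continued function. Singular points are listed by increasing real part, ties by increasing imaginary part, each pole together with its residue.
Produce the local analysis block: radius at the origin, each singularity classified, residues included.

Denominator factor (λ - 3/2)^3: pole of order 3 at 3/2, modulus 3/2.
The radius of convergence is the smallest modulus among the singular points: 3/2.
At the order-3 pole 3/2 set g(λ) = (λ - (3/2))^3*f(λ) = -7*λ/37 - 8/15.
Order-3 pole: residue = g''(a)/2; g''(3/2) = 0, so the residue is 0.

Radius of convergence at 0: 3/2.
At 3/2: a pole of order 3; residue 0.


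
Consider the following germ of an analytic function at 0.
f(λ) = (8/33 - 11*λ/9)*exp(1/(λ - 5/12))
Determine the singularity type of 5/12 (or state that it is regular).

The point is an essential singularity.

The exponent 1/(λ - (5/12)) has a pole at 5/12, so exp(1/(λ - (5/12))) takes every nonzero value near it: an essential singularity (not a pole of any order).


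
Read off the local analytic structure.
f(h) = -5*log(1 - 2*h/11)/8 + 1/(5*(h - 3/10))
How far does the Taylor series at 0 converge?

Denominator factor (h - 3/10): pole of order 1 at 3/10, modulus 3/10.
Branch term (-5/8)*log(1 - h/(11/2)): its argument vanishes at h = 11/2, a logarithmic branch point, modulus 11/2.
The radius of convergence is the smallest modulus among the singular points: 3/10.

The radius of convergence is 3/10.


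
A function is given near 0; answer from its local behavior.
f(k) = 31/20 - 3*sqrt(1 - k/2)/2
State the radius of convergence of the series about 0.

Branch term (-3/2)*sqrt(1 - k/(2)): its argument vanishes at k = 2, a square-root branch point, modulus 2.
The radius of convergence is the smallest modulus among the singular points: 2.

The radius of convergence is 2.


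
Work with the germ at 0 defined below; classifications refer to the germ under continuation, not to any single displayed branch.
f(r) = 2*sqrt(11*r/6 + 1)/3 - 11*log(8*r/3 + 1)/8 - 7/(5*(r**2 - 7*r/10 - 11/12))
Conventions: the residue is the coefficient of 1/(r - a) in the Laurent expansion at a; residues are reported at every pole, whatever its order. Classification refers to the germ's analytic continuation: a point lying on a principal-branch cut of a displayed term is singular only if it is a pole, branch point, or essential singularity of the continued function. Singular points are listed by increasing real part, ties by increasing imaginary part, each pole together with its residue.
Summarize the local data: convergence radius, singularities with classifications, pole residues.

Radius of convergence at 0: 3/8.
At 7/20 - (1/60)*sqrt(3741): a pole of order 1; residue (14/1247)*sqrt(3741).
At -6/11: an algebraic (square-root) branch point.
At -3/8: a logarithmic branch point.
At 7/20 + (1/60)*sqrt(3741): a pole of order 1; residue -(14/1247)*sqrt(3741).

Denominator factor (r**2 - 7*r/10 - 11/12): discriminant 1247/300, real irrational roots 7/20 + (1/60)*sqrt(3741) and 7/20 - (1/60)*sqrt(3741); poles of order 1, moduli 7/20 + (1/60)*sqrt(3741) and -7/20 + (1/60)*sqrt(3741).
Branch term (-11/8)*log(1 - r/(-3/8)): its argument vanishes at r = -3/8, a logarithmic branch point, modulus 3/8.
Branch term (2/3)*sqrt(1 - r/(-6/11)): its argument vanishes at r = -6/11, a square-root branch point, modulus 6/11.
The radius of convergence is the smallest modulus among the singular points: 3/8.
The branch terms are analytic at 7/20 - (1/60)*sqrt(3741) and contribute nothing to the residue; only the rational part matters.
The factor r**2 - 7*r/10 - 11/12 splits as (r - a)(r - a') with a = 7/20 - (1/60)*sqrt(3741), a' = 7/20 + (1/60)*sqrt(3741). At the order-1 pole a set g(r) = (r - a)*(rational part) = [-7/5] / (r - a').
Simple pole: residue = g(a) at a = 7/20 - (1/60)*sqrt(3741), which is (14/1247)*sqrt(3741).
The branch terms are analytic at 7/20 + (1/60)*sqrt(3741) and contribute nothing to the residue; only the rational part matters.
The factor r**2 - 7*r/10 - 11/12 splits as (r - a)(r - a') with a = 7/20 + (1/60)*sqrt(3741), a' = 7/20 - (1/60)*sqrt(3741). At the order-1 pole a set g(r) = (r - a)*(rational part) = [-7/5] / (r - a').
Simple pole: residue = g(a) at a = 7/20 + (1/60)*sqrt(3741), which is -(14/1247)*sqrt(3741).
List the singular points by increasing real part (a conjugate pair: the negative imaginary part first).


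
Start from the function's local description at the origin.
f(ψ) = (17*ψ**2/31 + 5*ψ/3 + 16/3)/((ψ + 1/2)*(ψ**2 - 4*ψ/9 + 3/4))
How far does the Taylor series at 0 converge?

The radius of convergence is 1/2.

Denominator factor (ψ + 1/2): pole of order 1 at -1/2, modulus 1/2.
Denominator factor (ψ**2 - 4*ψ/9 + 3/4): discriminant -227/81, complex-conjugate roots (2/9) + ((1/18)*sqrt(227))*i and (2/9) - ((1/18)*sqrt(227))*i; poles of order 1, moduli (1/2)*sqrt(3) and (1/2)*sqrt(3).
The radius of convergence is the smallest modulus among the singular points: 1/2.


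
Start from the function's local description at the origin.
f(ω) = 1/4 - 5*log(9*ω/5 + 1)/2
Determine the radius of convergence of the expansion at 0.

The radius of convergence is 5/9.

Branch term (-5/2)*log(1 - ω/(-5/9)): its argument vanishes at ω = -5/9, a logarithmic branch point, modulus 5/9.
The radius of convergence is the smallest modulus among the singular points: 5/9.


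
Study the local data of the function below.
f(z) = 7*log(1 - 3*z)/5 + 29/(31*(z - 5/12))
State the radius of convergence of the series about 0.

Denominator factor (z - 5/12): pole of order 1 at 5/12, modulus 5/12.
Branch term (7/5)*log(1 - z/(1/3)): its argument vanishes at z = 1/3, a logarithmic branch point, modulus 1/3.
The radius of convergence is the smallest modulus among the singular points: 1/3.

The radius of convergence is 1/3.


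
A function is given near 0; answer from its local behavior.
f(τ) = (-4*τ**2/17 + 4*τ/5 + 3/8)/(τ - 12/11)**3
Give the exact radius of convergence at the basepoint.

The radius of convergence is 12/11.

Denominator factor (τ - 12/11)^3: pole of order 3 at 12/11, modulus 12/11.
The radius of convergence is the smallest modulus among the singular points: 12/11.


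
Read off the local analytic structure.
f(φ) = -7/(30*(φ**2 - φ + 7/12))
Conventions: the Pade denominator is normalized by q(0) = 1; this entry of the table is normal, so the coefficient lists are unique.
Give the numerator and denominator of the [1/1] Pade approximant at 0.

Taylor coefficients needed (expand at 0): a_0 = -2/5, a_1 = -24/35, a_2 = -24/49.
Write the denominator as Q(φ) = 1 + q1*φ. Requiring Q*f - P = O(φ^3) with deg P <= 1 kills the coefficients of φ^2..φ^2 in Q*f:
  φ^2: a_2 + q1*a_1 = 0, i.e. -24/49 + (-24/35)*q1 = 0.
Solving this linear system: q1 = -5/7.
The numerator is Q*f truncated at degree 1: P0 = a_0 = -2/5; P1 = a_1 + q1*a_0 = -2/5.

The Pade approximant has numerator coefficients [-2/5, -2/5]; denominator coefficients [1, -5/7].


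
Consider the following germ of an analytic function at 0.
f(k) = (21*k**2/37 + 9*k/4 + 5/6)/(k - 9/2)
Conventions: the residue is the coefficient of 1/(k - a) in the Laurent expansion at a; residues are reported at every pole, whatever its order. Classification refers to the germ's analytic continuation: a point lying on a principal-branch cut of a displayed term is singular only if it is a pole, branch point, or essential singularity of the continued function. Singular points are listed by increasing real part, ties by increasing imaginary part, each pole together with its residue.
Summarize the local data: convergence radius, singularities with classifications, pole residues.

Denominator factor (k - 9/2): pole of order 1 at 9/2, modulus 9/2.
The radius of convergence is the smallest modulus among the singular points: 9/2.
At the order-1 pole 9/2 set g(k) = (k - (9/2))*f(k) = 21*k**2/37 + 9*k/4 + 5/6.
Simple pole: residue = g(a) at a = 9/2, which is 19937/888.

Radius of convergence at 0: 9/2.
At 9/2: a pole of order 1; residue 19937/888.


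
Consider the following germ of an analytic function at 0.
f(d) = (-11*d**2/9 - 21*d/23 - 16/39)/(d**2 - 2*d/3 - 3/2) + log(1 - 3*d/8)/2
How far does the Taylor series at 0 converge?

The radius of convergence is -1/3 + (1/6)*sqrt(58).

Denominator factor (d**2 - 2*d/3 - 3/2): discriminant 58/9, real irrational roots 1/3 + (1/6)*sqrt(58) and 1/3 - (1/6)*sqrt(58); poles of order 1, moduli 1/3 + (1/6)*sqrt(58) and -1/3 + (1/6)*sqrt(58).
Branch term (1/2)*log(1 - d/(8/3)): its argument vanishes at d = 8/3, a logarithmic branch point, modulus 8/3.
The radius of convergence is the smallest modulus among the singular points: -1/3 + (1/6)*sqrt(58).


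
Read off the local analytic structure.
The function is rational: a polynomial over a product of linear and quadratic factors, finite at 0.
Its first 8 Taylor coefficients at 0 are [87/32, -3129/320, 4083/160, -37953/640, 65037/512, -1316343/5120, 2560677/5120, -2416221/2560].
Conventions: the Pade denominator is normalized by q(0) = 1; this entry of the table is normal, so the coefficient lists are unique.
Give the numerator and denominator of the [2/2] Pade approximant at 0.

The Pade approximant has numerator coefficients [87/32, 115798491/207817600, -2427982047/2078176000]; denominator coefficients [1, 24688103/6494300, 6261103/1623575].

Taylor coefficients needed (read off): a_0 = 87/32, a_1 = -3129/320, a_2 = 4083/160, a_3 = -37953/640, a_4 = 65037/512.
Write the denominator as Q(w) = 1 + q1*w + q2*w^2. Requiring Q*f - P = O(w^5) with deg P <= 2 kills the coefficients of w^3..w^4 in Q*f:
  w^3: a_3 + q1*a_2 + q2*a_1 = 0, i.e. -37953/640 + (4083/160)*q1 + (-3129/320)*q2 = 0.
  w^4: a_4 + q1*a_3 + q2*a_2 = 0, i.e. 65037/512 + (-37953/640)*q1 + (4083/160)*q2 = 0.
Solving this linear system: q1 = 24688103/6494300, q2 = 6261103/1623575.
The numerator is Q*f truncated at degree 2: P0 = a_0 = 87/32; P1 = a_1 + q1*a_0 = 115798491/207817600; P2 = a_2 + q1*a_1 + q2*a_0 = -2427982047/2078176000.


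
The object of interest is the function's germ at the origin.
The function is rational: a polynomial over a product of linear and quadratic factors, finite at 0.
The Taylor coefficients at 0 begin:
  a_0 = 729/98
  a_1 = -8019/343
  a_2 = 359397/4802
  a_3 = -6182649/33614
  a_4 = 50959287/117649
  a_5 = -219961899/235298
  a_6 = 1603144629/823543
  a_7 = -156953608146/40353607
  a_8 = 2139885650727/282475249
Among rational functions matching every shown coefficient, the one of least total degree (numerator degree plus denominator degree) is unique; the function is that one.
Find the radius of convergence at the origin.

The radius of convergence is -5/18 + (1/18)*sqrt(277).

No rational of total degree below 7 reproduces all 9 coefficients; solving the [0/7] Pade equations on them gives f(γ) = -7/(2*(γ + 1)*(γ**2 - 5*γ/9 - 7/9)**3), whose expansion matches every shown term.
Denominator factor (γ**2 - 5*γ/9 - 7/9)^3: discriminant 277/81, real irrational roots 5/18 + (1/18)*sqrt(277) and 5/18 - (1/18)*sqrt(277); poles of order 3, moduli 5/18 + (1/18)*sqrt(277) and -5/18 + (1/18)*sqrt(277).
Denominator factor (γ + 1): pole of order 1 at -1, modulus 1.
The radius of convergence is the smallest modulus among the singular points: -5/18 + (1/18)*sqrt(277).


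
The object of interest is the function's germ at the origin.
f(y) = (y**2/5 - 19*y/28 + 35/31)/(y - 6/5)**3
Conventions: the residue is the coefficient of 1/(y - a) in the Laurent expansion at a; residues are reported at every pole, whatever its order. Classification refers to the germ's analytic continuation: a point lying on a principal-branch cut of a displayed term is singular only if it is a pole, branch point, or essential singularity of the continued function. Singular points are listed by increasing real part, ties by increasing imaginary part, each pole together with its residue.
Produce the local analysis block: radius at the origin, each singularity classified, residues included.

Denominator factor (y - 6/5)^3: pole of order 3 at 6/5, modulus 6/5.
The radius of convergence is the smallest modulus among the singular points: 6/5.
At the order-3 pole 6/5 set g(y) = (y - (6/5))^3*f(y) = y**2/5 - 19*y/28 + 35/31.
Order-3 pole: residue = g''(a)/2; g''(6/5) = 2/5, so the residue is 1/5.

Radius of convergence at 0: 6/5.
At 6/5: a pole of order 3; residue 1/5.


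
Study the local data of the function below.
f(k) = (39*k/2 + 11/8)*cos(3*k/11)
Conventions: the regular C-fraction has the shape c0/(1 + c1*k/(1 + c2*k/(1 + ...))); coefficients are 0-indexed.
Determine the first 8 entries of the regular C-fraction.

The regular C-fraction coefficients are [11/8, -156/11, 16227/1144, -3/1144, -130/59499, -843674/59499, 13161363081/928041400, -48681/928041400].

Taylor coefficients (expand at 0): a_0 = 11/8, a_1 = 39/2, a_2 = -9/176, a_3 = -351/484, a_4 = 27/85184, a_5 = 1053/234256, a_6 = -81/103072640, a_7 = -3159/283449760.
c0 = a_0 = 11/8. Peel one level at a time: if S = 1 + c*k/S' with S'(0) = 1, then c is the k-coefficient of S and S' = c*k/(S - 1).
S_1 = c0/f = 1 + (-156/11)*k + (48681/242)*k^2 + ...; c1 = -156/11.
S_2 = c1*k/(S_1 - 1) = 1 + (16227/1144)*k + (48681/1308736)*k^2 + ...; c2 = 16227/1144.
S_3 = c2*k/(S_2 - 1) = 1 + (-3/1144)*k + (-5/872652)*k^2 + ...; c3 = -3/1144.
S_4 = c3*k/(S_3 - 1) = 1 + (-130/59499)*k + (-109677620/3540131001)*k^2 + ...; c4 = -130/59499.
S_5 = c4*k/(S_4 - 1) = 1 + (-843674/59499)*k + (4387121027/21816300)*k^2 + ...; c5 = -843674/59499.
S_6 = c5*k/(S_5 - 1) = 1 + (13161363081/928041400)*k + (640708316146161/861260840113960000)*k^2 + ...; c6 = 13161363081/928041400.
S_7 = c6*k/(S_6 - 1) = 1 + (-48681/928041400)*k + ...; c7 = -48681/928041400.


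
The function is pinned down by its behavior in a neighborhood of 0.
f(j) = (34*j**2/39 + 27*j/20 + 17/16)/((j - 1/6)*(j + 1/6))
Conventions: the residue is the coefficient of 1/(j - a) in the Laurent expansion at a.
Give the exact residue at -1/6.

The residue is -24197/9360.

At the order-1 pole -1/6 set g(j) = (j - (-1/6))*f(j) = (34*j**2/39 + 27*j/20 + 17/16)/(j - 1/6).
Simple pole: residue = g(a) at a = -1/6, which is -24197/9360.


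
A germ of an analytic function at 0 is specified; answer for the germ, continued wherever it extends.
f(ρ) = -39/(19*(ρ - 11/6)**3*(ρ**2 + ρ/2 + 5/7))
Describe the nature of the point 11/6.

The point is a pole of order 3.

The denominator factor ρ - 11/6 vanishes at 11/6 and appears to the power 3; the numerator there equals -39/19, nonzero, and no other factor vanishes.
Hence a pole whose order is the multiplicity, 3.


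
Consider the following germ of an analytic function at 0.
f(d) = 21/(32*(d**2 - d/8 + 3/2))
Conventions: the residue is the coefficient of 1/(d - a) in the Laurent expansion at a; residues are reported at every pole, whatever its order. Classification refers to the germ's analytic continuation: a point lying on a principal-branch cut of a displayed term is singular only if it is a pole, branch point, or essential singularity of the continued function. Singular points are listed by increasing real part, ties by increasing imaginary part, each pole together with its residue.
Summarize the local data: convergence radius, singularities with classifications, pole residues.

Radius of convergence at 0: (1/2)*sqrt(6).
At (1/16) - ((1/16)*sqrt(383))*i: a pole of order 1; residue ((21/1532)*sqrt(383))*i.
At (1/16) + ((1/16)*sqrt(383))*i: a pole of order 1; residue -((21/1532)*sqrt(383))*i.

Denominator factor (d**2 - d/8 + 3/2): discriminant -383/64, complex-conjugate roots (1/16) + ((1/16)*sqrt(383))*i and (1/16) - ((1/16)*sqrt(383))*i; poles of order 1, moduli (1/2)*sqrt(6) and (1/2)*sqrt(6).
The radius of convergence is the smallest modulus among the singular points: (1/2)*sqrt(6).
The factor d**2 - d/8 + 3/2 splits as (d - a)(d - a') with a = (1/16) - ((1/16)*sqrt(383))*i, a' = (1/16) + ((1/16)*sqrt(383))*i. At the order-1 pole a set g(d) = (d - a)*f(d) = [21/32] / (d - a').
Simple pole: residue = g(a) at a = (1/16) - ((1/16)*sqrt(383))*i, which is ((21/1532)*sqrt(383))*i.
The factor d**2 - d/8 + 3/2 splits as (d - a)(d - a') with a = (1/16) + ((1/16)*sqrt(383))*i, a' = (1/16) - ((1/16)*sqrt(383))*i. At the order-1 pole a set g(d) = (d - a)*f(d) = [21/32] / (d - a').
Simple pole: residue = g(a) at a = (1/16) + ((1/16)*sqrt(383))*i, which is -((21/1532)*sqrt(383))*i.
List the singular points by increasing real part (a conjugate pair: the negative imaginary part first).


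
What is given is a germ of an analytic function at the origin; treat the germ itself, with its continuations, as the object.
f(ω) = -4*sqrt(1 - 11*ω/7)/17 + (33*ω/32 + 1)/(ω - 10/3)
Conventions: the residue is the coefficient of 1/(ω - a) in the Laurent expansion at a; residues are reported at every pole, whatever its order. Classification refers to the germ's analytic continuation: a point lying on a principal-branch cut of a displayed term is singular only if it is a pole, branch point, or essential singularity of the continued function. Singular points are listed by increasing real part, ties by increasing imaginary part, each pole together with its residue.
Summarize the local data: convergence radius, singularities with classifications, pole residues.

Radius of convergence at 0: 7/11.
At 7/11: an algebraic (square-root) branch point.
At 10/3: a pole of order 1; residue 71/16.

Denominator factor (ω - 10/3): pole of order 1 at 10/3, modulus 10/3.
Branch term (-4/17)*sqrt(1 - ω/(7/11)): its argument vanishes at ω = 7/11, a square-root branch point, modulus 7/11.
The radius of convergence is the smallest modulus among the singular points: 7/11.
The branch term is analytic at 10/3 and contributes nothing to the residue; only the rational part matters.
At the order-1 pole 10/3 set g(ω) = (ω - (10/3))*(rational part) = 33*ω/32 + 1.
Simple pole: residue = g(a) at a = 10/3, which is 71/16.
List the singular points by increasing real part (a conjugate pair: the negative imaginary part first).


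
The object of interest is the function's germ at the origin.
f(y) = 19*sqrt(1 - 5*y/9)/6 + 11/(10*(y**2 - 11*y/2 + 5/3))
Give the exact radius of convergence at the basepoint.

The radius of convergence is 11/4 - (1/12)*sqrt(849).

Denominator factor (y**2 - 11*y/2 + 5/3): discriminant 283/12, real irrational roots 11/4 + (1/12)*sqrt(849) and 11/4 - (1/12)*sqrt(849); poles of order 1, moduli 11/4 + (1/12)*sqrt(849) and 11/4 - (1/12)*sqrt(849).
Branch term (19/6)*sqrt(1 - y/(9/5)): its argument vanishes at y = 9/5, a square-root branch point, modulus 9/5.
The radius of convergence is the smallest modulus among the singular points: 11/4 - (1/12)*sqrt(849).


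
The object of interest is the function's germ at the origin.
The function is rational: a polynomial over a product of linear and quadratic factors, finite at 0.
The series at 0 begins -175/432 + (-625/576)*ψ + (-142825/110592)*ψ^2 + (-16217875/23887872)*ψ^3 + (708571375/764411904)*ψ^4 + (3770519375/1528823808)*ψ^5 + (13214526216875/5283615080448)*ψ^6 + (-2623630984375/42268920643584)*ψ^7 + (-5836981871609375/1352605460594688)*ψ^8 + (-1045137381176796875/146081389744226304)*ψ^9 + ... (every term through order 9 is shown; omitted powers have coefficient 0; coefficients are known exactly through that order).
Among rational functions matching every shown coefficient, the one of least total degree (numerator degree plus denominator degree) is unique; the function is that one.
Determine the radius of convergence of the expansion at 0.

The radius of convergence is (1/5)*sqrt(15).

No rational of total degree below 8 reproduces all 10 coefficients; solving the [2/6] Pade equations on them gives f(ψ) = (9*ψ**2/10 - 9*ψ/8 - 7/5)/((ψ**2 - ψ + 3/5)*(ψ**2 + ψ/4 - 12/5)**2), whose expansion matches every shown term.
Denominator factor (ψ**2 + ψ/4 - 12/5)^2: discriminant 773/80, real irrational roots -1/8 + (1/40)*sqrt(3865) and -1/8 - (1/40)*sqrt(3865); poles of order 2, moduli -1/8 + (1/40)*sqrt(3865) and 1/8 + (1/40)*sqrt(3865).
Denominator factor (ψ**2 - ψ + 3/5): discriminant -7/5, complex-conjugate roots (1/2) + ((1/10)*sqrt(35))*i and (1/2) - ((1/10)*sqrt(35))*i; poles of order 1, moduli (1/5)*sqrt(15) and (1/5)*sqrt(15).
The radius of convergence is the smallest modulus among the singular points: (1/5)*sqrt(15).


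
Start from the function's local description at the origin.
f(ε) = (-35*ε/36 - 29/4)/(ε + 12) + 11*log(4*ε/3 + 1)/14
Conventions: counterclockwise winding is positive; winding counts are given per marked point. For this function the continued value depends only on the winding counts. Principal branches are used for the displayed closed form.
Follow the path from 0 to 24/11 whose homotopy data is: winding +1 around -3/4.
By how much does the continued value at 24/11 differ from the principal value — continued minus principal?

The rational part is single-valued and drops out of the difference; each branch term changes only by its own monodromy.
(11/14)*log(1 - ε/(-3/4)): each positive loop around -3/4 adds 2*pi*i to the log, so winding +1 contributes (11/14)*(1)*2*pi*i = (11/7)*pi*i.
Summing the contributions at ε = 24/11 gives (11/7)*pi*i.

Continued minus principal equals (11/7)*pi*i.


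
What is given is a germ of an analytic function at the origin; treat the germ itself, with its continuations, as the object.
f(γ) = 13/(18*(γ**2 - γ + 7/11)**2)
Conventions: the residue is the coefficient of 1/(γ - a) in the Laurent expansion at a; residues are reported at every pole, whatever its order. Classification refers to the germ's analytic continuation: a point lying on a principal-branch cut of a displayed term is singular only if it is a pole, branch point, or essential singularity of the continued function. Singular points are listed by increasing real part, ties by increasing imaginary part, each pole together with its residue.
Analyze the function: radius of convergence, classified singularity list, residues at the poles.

Radius of convergence at 0: (1/11)*sqrt(77).
At (1/2) - ((1/22)*sqrt(187))*i: a pole of order 2; residue ((143/2601)*sqrt(187))*i.
At (1/2) + ((1/22)*sqrt(187))*i: a pole of order 2; residue -((143/2601)*sqrt(187))*i.

Denominator factor (γ**2 - γ + 7/11)^2: discriminant -17/11, complex-conjugate roots (1/2) + ((1/22)*sqrt(187))*i and (1/2) - ((1/22)*sqrt(187))*i; poles of order 2, moduli (1/11)*sqrt(77) and (1/11)*sqrt(77).
The radius of convergence is the smallest modulus among the singular points: (1/11)*sqrt(77).
The factor γ**2 - γ + 7/11 splits as (γ - a)(γ - a') with a = (1/2) - ((1/22)*sqrt(187))*i, a' = (1/2) + ((1/22)*sqrt(187))*i. At the order-2 pole a set g(γ) = (γ - a)^2*f(γ) = [13/18] / (γ - a')^2.
Order-2 pole: residue = g'(a); g'((1/2) - ((1/22)*sqrt(187))*i) = ((143/2601)*sqrt(187))*i, so the residue is ((143/2601)*sqrt(187))*i.
The factor γ**2 - γ + 7/11 splits as (γ - a)(γ - a') with a = (1/2) + ((1/22)*sqrt(187))*i, a' = (1/2) - ((1/22)*sqrt(187))*i. At the order-2 pole a set g(γ) = (γ - a)^2*f(γ) = [13/18] / (γ - a')^2.
Order-2 pole: residue = g'(a); g'((1/2) + ((1/22)*sqrt(187))*i) = -((143/2601)*sqrt(187))*i, so the residue is -((143/2601)*sqrt(187))*i.
List the singular points by increasing real part (a conjugate pair: the negative imaginary part first).


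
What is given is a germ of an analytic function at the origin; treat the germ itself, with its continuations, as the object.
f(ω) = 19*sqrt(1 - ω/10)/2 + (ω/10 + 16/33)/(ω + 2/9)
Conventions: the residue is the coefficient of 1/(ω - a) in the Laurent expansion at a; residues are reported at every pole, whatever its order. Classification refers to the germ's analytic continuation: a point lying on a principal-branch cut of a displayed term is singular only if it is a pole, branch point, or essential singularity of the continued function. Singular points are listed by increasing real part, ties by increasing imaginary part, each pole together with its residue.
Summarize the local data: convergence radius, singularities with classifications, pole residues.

Radius of convergence at 0: 2/9.
At -2/9: a pole of order 1; residue 229/495.
At 10: an algebraic (square-root) branch point.

Denominator factor (ω + 2/9): pole of order 1 at -2/9, modulus 2/9.
Branch term (19/2)*sqrt(1 - ω/(10)): its argument vanishes at ω = 10, a square-root branch point, modulus 10.
The radius of convergence is the smallest modulus among the singular points: 2/9.
The branch term is analytic at -2/9 and contributes nothing to the residue; only the rational part matters.
At the order-1 pole -2/9 set g(ω) = (ω - (-2/9))*(rational part) = ω/10 + 16/33.
Simple pole: residue = g(a) at a = -2/9, which is 229/495.
List the singular points by increasing real part (a conjugate pair: the negative imaginary part first).


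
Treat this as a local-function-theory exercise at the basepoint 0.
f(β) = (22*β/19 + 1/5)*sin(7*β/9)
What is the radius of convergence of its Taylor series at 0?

The factor sin(7*β/9) is entire and contributes no finite singular point.
The polynomial part has no poles.
No finite singular points: the Taylor series at 0 converges everywhere.

The radius of convergence is infinite.


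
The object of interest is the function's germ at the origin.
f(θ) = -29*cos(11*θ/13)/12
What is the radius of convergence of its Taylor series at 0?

The factor cos(11*θ/13) is entire and contributes no finite singular point.
The polynomial part has no poles.
No finite singular points: the Taylor series at 0 converges everywhere.

The radius of convergence is infinite.


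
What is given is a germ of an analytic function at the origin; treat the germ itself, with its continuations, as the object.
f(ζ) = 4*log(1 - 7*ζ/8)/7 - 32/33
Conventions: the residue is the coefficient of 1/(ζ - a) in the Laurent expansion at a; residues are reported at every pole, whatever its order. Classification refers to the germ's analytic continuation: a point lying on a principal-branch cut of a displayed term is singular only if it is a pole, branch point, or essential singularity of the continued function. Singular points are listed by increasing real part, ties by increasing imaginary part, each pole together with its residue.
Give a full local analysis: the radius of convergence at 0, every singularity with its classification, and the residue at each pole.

Branch term (4/7)*log(1 - ζ/(8/7)): its argument vanishes at ζ = 8/7, a logarithmic branch point, modulus 8/7.
The radius of convergence is the smallest modulus among the singular points: 8/7.

Radius of convergence at 0: 8/7.
At 8/7: a logarithmic branch point.


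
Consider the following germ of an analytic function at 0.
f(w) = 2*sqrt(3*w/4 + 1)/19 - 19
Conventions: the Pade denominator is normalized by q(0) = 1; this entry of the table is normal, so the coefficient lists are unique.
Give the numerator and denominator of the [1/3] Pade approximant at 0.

The Pade approximant has numerator coefficients [-359/19, -686342829/77491424]; denominator coefficients [1, 1920339/4078496, 9657/16313984, -9477/261023744].

Taylor coefficients needed (expand at 0): a_0 = -359/19, a_1 = 3/76, a_2 = -9/1216, a_3 = 27/9728, a_4 = -405/311296.
Write the denominator as Q(w) = 1 + q1*w + q2*w^2 + q3*w^3. Requiring Q*f - P = O(w^5) with deg P <= 1 kills the coefficients of w^2..w^4 in Q*f:
  w^2: a_2 + q1*a_1 + q2*a_0 = 0, i.e. -9/1216 + (3/76)*q1 + (-359/19)*q2 = 0.
  w^3: a_3 + q1*a_2 + q2*a_1 + q3*a_0 = 0, i.e. 27/9728 + (-9/1216)*q1 + (3/76)*q2 + (-359/19)*q3 = 0.
  w^4: a_4 + q1*a_3 + q2*a_2 + q3*a_1 = 0, i.e. -405/311296 + (27/9728)*q1 + (-9/1216)*q2 + (3/76)*q3 = 0.
Solving this linear system: q1 = 1920339/4078496, q2 = 9657/16313984, q3 = -9477/261023744.
The numerator is Q*f truncated at degree 1: P0 = a_0 = -359/19; P1 = a_1 + q1*a_0 = -686342829/77491424.


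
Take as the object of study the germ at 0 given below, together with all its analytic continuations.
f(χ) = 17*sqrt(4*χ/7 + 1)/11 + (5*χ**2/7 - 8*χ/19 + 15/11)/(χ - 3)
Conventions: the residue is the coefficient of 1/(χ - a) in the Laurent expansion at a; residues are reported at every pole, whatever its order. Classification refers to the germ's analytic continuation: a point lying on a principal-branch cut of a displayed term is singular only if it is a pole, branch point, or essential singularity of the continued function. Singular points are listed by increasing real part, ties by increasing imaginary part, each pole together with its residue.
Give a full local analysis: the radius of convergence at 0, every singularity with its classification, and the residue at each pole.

Radius of convergence at 0: 7/4.
At -7/4: an algebraic (square-root) branch point.
At 3: a pole of order 1; residue 9552/1463.

Denominator factor (χ - 3): pole of order 1 at 3, modulus 3.
Branch term (17/11)*sqrt(1 - χ/(-7/4)): its argument vanishes at χ = -7/4, a square-root branch point, modulus 7/4.
The radius of convergence is the smallest modulus among the singular points: 7/4.
The branch term is analytic at 3 and contributes nothing to the residue; only the rational part matters.
At the order-1 pole 3 set g(χ) = (χ - (3))*(rational part) = 5*χ**2/7 - 8*χ/19 + 15/11.
Simple pole: residue = g(a) at a = 3, which is 9552/1463.
List the singular points by increasing real part (a conjugate pair: the negative imaginary part first).
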